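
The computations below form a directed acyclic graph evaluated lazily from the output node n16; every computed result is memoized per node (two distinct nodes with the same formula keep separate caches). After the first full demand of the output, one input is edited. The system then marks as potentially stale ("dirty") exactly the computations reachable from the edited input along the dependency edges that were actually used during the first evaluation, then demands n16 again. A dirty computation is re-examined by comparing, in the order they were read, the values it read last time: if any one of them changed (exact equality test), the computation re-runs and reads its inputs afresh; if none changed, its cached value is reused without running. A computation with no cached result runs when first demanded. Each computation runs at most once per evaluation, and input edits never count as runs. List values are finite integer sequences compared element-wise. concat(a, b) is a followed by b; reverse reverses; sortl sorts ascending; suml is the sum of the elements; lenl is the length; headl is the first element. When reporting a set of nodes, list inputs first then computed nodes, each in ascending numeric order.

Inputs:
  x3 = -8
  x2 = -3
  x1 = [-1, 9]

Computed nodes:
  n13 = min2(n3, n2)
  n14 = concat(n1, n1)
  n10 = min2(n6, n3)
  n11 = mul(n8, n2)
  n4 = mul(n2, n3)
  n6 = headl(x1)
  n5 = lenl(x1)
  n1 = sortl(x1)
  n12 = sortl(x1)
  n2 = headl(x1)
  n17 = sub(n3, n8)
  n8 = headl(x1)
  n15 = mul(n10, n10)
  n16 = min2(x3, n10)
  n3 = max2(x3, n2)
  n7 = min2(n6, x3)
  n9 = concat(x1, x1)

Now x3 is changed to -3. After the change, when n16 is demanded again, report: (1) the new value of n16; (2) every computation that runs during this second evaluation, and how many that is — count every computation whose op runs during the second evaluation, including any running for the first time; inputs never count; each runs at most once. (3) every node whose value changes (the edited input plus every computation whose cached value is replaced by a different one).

First demand of the output computes:
  n2 = headl([-1, 9]) = -1
  n3 = max2(-8, -1) = -1
  n6 = headl([-1, 9]) = -1
  n10 = min2(-1, -1) = -1
  n16 = min2(-8, -1) = -8

After the edit, cleaning proceeds:
  n3: a read changed (x3 -8->-3) — executes, giving -1 — identical to its old value.
  n10: dirty, but its reads are unchanged (n6 unchanged, n3 unchanged); cached -1 stands.
  n16: a read changed (x3 -8->-3) — executes, giving -3.

Note where the cutoff bites: n10 is checked, finds nothing changed, and keeps its cache.

Demanding n16 again yields -3.
2 computations run: n3, n16.
The nodes whose values change: x3, n16.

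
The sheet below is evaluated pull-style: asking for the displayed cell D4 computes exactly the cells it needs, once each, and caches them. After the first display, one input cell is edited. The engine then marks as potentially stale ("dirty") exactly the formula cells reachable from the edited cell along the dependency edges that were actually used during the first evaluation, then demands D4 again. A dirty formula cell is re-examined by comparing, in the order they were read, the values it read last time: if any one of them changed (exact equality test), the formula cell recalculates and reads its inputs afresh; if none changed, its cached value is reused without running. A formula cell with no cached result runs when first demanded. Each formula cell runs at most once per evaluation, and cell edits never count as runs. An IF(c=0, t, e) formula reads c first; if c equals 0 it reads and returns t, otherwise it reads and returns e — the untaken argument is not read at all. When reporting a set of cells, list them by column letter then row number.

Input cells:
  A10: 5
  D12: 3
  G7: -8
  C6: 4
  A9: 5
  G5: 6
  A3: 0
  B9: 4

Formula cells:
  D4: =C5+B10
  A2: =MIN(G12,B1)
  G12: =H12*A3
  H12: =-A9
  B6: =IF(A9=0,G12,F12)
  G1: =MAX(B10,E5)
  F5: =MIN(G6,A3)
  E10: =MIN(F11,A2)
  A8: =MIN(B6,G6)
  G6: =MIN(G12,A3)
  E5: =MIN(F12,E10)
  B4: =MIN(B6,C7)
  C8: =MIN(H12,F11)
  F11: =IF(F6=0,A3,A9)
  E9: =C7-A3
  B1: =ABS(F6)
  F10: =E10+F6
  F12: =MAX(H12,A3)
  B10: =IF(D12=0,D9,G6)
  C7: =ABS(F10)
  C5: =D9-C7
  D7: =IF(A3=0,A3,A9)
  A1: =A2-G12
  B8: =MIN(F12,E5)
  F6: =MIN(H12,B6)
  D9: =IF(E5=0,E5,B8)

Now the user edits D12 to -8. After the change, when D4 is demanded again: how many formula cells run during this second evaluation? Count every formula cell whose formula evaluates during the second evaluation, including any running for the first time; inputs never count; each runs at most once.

1 formula cells run: B10.
Note the absorption at B10: it re-runs yet its value is the same, leaving the output's value untouched.

First demand of the output computes:
  H12 = -(5) = -5
  F12 = MAX(-5, 0) = 0
  G12 = -5 * 0 = 0
  B6 = IF(A9=0: A9=5 -> else branch F12) = 0
  F6 = MIN(-5, 0) = -5
  B1 = ABS(-5) = 5
  A2 = MIN(0, 5) = 0
  F11 = IF(F6=0: F6=-5 -> else branch A9) = 5
  E10 = MIN(5, 0) = 0
  E5 = MIN(0, 0) = 0
  D9 = IF(E5=0: E5=0 -> then branch E5) = 0
  F10 = 0 + -5 = -5
  C7 = ABS(-5) = 5
  C5 = 0 - 5 = -5
  G6 = MIN(0, 0) = 0
  B10 = IF(D12=0: D12=3 -> else branch G6) = 0
  D4 = -5 + 0 = -5

After the edit, cleaning proceeds:
  B10: a read changed (D12 3->-8) — executes, giving 0 — identical to its old value.
  D4: dirty, but its reads are unchanged (C5 unchanged, B10 unchanged); cached -5 stands.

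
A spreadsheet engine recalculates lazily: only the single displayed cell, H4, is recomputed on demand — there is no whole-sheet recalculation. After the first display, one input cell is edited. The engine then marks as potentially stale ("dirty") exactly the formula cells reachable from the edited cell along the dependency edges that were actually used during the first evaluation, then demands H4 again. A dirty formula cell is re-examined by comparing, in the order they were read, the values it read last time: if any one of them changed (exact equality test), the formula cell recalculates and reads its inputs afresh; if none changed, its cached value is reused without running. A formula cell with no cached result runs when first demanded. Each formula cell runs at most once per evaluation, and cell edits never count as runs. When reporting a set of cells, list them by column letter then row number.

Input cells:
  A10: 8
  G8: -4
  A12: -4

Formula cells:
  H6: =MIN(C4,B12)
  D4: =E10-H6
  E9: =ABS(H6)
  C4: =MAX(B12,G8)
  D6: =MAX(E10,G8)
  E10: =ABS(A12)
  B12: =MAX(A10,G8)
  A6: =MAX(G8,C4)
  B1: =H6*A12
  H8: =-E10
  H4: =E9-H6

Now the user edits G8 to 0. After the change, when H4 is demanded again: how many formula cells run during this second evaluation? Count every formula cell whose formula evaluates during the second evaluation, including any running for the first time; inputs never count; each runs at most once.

Formula cells that run: B12, C4 — 2 in total.
Key observation: the cutoff stops propagation at H6 — its inputs' values are unchanged, so it reuses its cache.

First evaluation (everything demanded from the output):
  B12 = MAX(8, -4) = 8
  C4 = MAX(8, -4) = 8
  H6 = MIN(8, 8) = 8
  E9 = ABS(8) = 8
  H4 = 8 - 8 = 0

Propagation after the edit:
  B12: runs — G8 -4->0; result 8 (same value as before).
  C4: runs — G8 -4->0; result 8 (same value as before).
  H6: checked — values it read are unchanged (C4 unchanged, B12 unchanged); reused cached 8 without running.
  E9: checked — values it read are unchanged (H6 unchanged); reused cached 8 without running.
  H4: checked — values it read are unchanged (E9 unchanged, H6 unchanged); reused cached 0 without running.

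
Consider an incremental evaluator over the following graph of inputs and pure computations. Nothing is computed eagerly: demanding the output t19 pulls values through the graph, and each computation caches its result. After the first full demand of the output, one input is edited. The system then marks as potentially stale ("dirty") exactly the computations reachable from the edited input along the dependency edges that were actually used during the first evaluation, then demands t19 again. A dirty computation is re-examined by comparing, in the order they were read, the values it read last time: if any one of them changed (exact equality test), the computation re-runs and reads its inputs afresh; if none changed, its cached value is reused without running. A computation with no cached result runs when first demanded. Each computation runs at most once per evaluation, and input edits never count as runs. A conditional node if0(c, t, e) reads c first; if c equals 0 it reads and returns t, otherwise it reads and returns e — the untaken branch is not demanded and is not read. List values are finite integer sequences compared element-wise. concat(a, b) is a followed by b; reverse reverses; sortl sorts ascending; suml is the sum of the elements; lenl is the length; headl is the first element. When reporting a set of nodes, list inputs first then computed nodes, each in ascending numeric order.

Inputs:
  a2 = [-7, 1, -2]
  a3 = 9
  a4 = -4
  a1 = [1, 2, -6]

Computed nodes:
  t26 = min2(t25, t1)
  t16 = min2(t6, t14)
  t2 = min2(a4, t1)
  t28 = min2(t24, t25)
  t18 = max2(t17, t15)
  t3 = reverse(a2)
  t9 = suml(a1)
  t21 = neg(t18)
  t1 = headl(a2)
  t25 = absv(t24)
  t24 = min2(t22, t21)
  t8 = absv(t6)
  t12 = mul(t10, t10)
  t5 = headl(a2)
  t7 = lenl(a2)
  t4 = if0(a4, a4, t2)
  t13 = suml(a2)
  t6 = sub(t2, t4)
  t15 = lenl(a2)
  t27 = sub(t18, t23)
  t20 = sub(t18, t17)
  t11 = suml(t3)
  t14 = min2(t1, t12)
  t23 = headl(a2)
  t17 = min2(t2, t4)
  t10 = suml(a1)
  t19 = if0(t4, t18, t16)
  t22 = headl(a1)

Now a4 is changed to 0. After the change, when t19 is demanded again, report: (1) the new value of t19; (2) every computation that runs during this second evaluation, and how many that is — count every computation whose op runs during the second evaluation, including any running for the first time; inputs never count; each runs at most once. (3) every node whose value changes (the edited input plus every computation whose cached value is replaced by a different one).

t19 now evaluates to 3.
Run set: t2, t4, t15, t17, t18, t19 (6 run).
Changed values: a4, t4, t19.
The important point: the flipped condition redirects demand; t6, t16 are left stale, never re-checked.

Initial pass — values computed on the first demand:
  t1 = headl([-7, 1, -2]) = -7
  t2 = min2(-4, -7) = -7
  t4 = if0(a4=-4 -> else branch t2) = -7
  t6 = sub(-7, -7) = 0
  t10 = suml([1, 2, -6]) = -3
  t12 = mul(-3, -3) = 9
  t14 = min2(-7, 9) = -7
  t16 = min2(0, -7) = -7
  t19 = if0(t4=-7 -> else branch t16) = -7

Second demand — change propagation:
  t2: re-runs because a4 -4->0; new result -7 (unchanged).
  t4: re-runs because a4 -4->0; new result 0.
  t6: dirty yet unreached — the second evaluation never asks for it.
  t15: newly demanded (no cache) — executes and yields 3.
  t16: dirty yet unreached — the second evaluation never asks for it.
  t17: newly demanded (no cache) — executes and yields -7.
  t18: newly demanded (no cache) — executes and yields 3.
  t19: re-runs because t4 -7->0; new result 3.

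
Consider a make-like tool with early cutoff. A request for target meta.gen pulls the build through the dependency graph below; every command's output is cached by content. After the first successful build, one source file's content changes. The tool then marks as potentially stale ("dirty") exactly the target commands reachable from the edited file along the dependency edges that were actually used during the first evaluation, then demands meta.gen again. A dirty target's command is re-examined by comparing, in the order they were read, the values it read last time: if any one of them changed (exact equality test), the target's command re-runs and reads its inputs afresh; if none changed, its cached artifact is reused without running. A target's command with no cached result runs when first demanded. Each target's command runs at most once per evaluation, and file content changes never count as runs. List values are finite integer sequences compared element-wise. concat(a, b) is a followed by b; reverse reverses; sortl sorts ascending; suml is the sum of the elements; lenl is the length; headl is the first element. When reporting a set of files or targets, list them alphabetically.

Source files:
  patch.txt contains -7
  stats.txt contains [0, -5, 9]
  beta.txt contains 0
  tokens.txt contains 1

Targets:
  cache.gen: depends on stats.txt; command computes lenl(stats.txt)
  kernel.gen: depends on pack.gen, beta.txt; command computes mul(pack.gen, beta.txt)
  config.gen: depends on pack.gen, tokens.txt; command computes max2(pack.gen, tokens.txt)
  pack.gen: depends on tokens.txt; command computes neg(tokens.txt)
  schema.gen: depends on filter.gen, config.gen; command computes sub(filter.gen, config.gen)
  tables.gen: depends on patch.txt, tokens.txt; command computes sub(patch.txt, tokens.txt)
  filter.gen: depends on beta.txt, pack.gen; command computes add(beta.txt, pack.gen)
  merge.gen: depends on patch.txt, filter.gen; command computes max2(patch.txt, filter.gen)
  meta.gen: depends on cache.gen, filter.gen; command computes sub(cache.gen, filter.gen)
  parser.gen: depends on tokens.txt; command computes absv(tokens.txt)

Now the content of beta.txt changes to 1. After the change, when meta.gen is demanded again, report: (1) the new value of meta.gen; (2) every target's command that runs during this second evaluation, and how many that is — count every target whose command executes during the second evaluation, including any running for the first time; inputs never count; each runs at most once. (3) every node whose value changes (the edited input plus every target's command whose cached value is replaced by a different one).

First demand of the output computes:
  cache.gen = lenl([0, -5, 9]) = 3
  pack.gen = neg(1) = -1
  filter.gen = add(0, -1) = -1
  meta.gen = sub(3, -1) = 4

After the edit, cleaning proceeds:
  filter.gen: a read changed (beta.txt 0->1) — executes, giving 0.
  meta.gen: a read changed (filter.gen -1->0) — executes, giving 3.

Demanding meta.gen again yields 3.
2 target commands run: filter.gen, meta.gen.
The nodes whose values change: beta.txt, filter.gen, meta.gen.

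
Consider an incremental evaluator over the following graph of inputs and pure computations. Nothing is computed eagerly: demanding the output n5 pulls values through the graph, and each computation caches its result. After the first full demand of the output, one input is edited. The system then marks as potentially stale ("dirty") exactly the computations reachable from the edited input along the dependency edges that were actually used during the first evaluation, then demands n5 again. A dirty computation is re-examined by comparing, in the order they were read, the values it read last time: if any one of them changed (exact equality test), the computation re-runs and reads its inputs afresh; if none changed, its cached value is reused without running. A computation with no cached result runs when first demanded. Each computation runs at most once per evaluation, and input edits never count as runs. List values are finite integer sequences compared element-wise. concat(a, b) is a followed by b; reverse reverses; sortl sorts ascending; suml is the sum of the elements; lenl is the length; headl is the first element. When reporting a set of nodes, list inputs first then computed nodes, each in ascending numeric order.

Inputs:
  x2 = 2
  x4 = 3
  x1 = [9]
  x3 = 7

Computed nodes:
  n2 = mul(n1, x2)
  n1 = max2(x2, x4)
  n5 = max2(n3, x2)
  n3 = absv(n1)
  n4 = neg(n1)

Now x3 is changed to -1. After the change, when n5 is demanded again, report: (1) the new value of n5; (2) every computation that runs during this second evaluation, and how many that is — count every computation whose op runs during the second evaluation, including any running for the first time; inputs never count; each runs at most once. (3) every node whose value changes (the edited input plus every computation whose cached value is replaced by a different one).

n5 now evaluates to 3.
Run set: none (0 run).
Changed values: x3.
The important point: nothing the output needs ever reads x3, so the edit is invisible to it.

Initial pass — values computed on the first demand:
  n1 = max2(2, 3) = 3
  n3 = absv(3) = 3
  n5 = max2(3, 2) = 3

Second demand — change propagation:
  no demanded computation ever read x3, so the edit dirties nothing and nothing runs.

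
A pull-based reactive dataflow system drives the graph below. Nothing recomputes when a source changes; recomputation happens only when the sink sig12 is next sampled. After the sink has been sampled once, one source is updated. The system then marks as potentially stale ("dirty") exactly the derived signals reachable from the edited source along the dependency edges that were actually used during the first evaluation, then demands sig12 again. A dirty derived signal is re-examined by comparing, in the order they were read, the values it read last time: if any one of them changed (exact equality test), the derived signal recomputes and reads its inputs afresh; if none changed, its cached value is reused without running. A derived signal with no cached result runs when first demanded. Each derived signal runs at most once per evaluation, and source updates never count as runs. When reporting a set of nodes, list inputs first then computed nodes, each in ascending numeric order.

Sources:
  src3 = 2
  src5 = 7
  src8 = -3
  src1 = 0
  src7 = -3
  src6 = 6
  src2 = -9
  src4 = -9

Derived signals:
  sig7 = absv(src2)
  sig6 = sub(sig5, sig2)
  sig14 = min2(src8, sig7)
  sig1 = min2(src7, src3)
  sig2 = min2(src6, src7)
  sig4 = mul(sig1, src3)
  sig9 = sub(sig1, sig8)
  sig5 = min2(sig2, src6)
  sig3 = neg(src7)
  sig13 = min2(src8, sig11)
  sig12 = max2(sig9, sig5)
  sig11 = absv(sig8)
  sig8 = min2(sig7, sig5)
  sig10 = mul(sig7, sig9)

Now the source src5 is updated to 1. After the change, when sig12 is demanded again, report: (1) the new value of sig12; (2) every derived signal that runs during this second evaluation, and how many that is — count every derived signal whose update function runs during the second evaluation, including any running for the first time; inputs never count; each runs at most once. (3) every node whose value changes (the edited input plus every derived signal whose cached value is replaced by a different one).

New value of sig12: 0.
Derived signals that run: none — 0 in total.
Values that change: src5.
Key observation: src5 is never demanded by the output, so the edit triggers no recomputation at all.

First evaluation (everything demanded from the output):
  sig1 = min2(-3, 2) = -3
  sig2 = min2(6, -3) = -3
  sig5 = min2(-3, 6) = -3
  sig7 = absv(-9) = 9
  sig8 = min2(9, -3) = -3
  sig9 = sub(-3, -3) = 0
  sig12 = max2(0, -3) = 0

Propagation after the edit:
  src5 feeds no computation that the output demands — nothing is marked dirty and nothing runs.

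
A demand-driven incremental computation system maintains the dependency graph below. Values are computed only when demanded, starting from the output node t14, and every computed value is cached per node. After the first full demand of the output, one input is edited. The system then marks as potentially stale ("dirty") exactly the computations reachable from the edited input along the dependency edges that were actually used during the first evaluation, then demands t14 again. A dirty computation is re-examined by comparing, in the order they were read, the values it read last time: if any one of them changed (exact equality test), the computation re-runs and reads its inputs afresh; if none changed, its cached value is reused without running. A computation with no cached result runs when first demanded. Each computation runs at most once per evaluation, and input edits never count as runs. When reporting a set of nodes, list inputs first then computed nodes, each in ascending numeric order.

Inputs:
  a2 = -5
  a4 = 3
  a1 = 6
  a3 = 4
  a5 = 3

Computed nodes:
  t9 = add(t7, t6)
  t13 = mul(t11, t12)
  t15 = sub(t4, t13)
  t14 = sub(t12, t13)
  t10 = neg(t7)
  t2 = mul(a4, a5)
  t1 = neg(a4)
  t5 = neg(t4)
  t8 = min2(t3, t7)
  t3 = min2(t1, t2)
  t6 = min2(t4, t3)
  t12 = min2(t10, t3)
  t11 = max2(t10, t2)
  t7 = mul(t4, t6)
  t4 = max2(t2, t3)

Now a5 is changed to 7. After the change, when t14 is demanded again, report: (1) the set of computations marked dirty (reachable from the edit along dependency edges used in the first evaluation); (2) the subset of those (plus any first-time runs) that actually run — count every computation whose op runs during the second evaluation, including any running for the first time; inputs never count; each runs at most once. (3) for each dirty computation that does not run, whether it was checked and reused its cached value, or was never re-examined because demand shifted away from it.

First evaluation (everything demanded from the output):
  t1 = neg(3) = -3
  t2 = mul(3, 3) = 9
  t3 = min2(-3, 9) = -3
  t4 = max2(9, -3) = 9
  t6 = min2(9, -3) = -3
  t7 = mul(9, -3) = -27
  t10 = neg(-27) = 27
  t11 = max2(27, 9) = 27
  t12 = min2(27, -3) = -3
  t13 = mul(27, -3) = -81
  t14 = sub(-3, -81) = 78

Propagation after the edit:
  t2: runs — a5 3->7; result 21.
  t3: runs — t2 9->21; result -3 (same value as before).
  t4: runs — t2 9->21; result 21.
  t6: runs — t4 9->21; result -3 (same value as before).
  t7: runs — t4 9->21; result -63.
  t10: runs — t7 -27->-63; result 63.
  t11: runs — t10 27->63; t2 9->21; result 63.
  t12: runs — t10 27->63; result -3 (same value as before).
  t13: runs — t11 27->63; result -189.
  t14: runs — t13 -81->-189; result 186.

Marked dirty: t2, t3, t4, t6, t7, t10, t11, t12, t13, t14.
Computations that run: t2, t3, t4, t6, t7, t10, t11, t12, t13, t14 — 10 in total.
Every dirty computation ran.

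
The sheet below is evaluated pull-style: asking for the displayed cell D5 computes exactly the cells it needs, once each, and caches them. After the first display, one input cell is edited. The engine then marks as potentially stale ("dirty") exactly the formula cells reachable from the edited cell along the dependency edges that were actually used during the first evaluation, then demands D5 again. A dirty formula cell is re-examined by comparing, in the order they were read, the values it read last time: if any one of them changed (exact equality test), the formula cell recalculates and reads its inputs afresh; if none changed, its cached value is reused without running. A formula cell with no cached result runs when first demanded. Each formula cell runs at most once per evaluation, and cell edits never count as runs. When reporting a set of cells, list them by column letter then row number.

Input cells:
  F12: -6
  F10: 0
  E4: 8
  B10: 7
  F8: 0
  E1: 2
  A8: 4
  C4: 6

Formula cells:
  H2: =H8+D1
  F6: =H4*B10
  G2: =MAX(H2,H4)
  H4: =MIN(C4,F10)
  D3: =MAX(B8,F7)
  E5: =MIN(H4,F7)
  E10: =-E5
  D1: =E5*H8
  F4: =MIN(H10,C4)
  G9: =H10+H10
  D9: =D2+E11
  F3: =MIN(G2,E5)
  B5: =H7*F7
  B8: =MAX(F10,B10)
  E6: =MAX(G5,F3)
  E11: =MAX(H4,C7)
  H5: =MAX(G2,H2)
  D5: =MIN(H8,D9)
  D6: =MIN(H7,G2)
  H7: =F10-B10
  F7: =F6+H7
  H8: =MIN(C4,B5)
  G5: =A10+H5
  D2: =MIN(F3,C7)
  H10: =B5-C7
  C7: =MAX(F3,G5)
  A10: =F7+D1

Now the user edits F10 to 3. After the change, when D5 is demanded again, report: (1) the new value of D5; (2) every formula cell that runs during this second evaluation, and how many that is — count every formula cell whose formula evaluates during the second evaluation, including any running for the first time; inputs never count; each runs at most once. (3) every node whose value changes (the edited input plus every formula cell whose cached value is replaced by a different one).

Demanding D5 again yields -68.
19 formula cells run: A10, B5, C7, D1, D2, D5, D9, E5, E11, F3, F6, F7, G2, G5, H2, H4, H5, H7, H8.
The nodes whose values change: A10, B5, C7, D1, D2, D5, D9, E5, E11, F3, F6, F7, F10, G2, G5, H2, H4, H5, H7, H8.

First demand of the output computes:
  H4 = MIN(6, 0) = 0
  F6 = 0 * 7 = 0
  H7 = 0 - 7 = -7
  F7 = 0 + -7 = -7
  B5 = -7 * -7 = 49
  E5 = MIN(0, -7) = -7
  H8 = MIN(6, 49) = 6
  D1 = -7 * 6 = -42
  A10 = -7 + -42 = -49
  H2 = 6 + -42 = -36
  G2 = MAX(-36, 0) = 0
  F3 = MIN(0, -7) = -7
  H5 = MAX(0, -36) = 0
  G5 = -49 + 0 = -49
  C7 = MAX(-7, -49) = -7
  D2 = MIN(-7, -7) = -7
  E11 = MAX(0, -7) = 0
  D9 = -7 + 0 = -7
  D5 = MIN(6, -7) = -7

After the edit, cleaning proceeds:
  H4: a read changed (F10 0->3) — executes, giving 3.
  F6: a read changed (H4 0->3) — executes, giving 21.
  H7: a read changed (F10 0->3) — executes, giving -4.
  F7: a read changed (F6 0->21; H7 -7->-4) — executes, giving 17.
  B5: a read changed (H7 -7->-4; F7 -7->17) — executes, giving -68.
  E5: a read changed (H4 0->3; F7 -7->17) — executes, giving 3.
  H8: a read changed (B5 49->-68) — executes, giving -68.
  D1: a read changed (E5 -7->3; H8 6->-68) — executes, giving -204.
  A10: a read changed (F7 -7->17; D1 -42->-204) — executes, giving -187.
  H2: a read changed (H8 6->-68; D1 -42->-204) — executes, giving -272.
  G2: a read changed (H2 -36->-272; H4 0->3) — executes, giving 3.
  F3: a read changed (G2 0->3; E5 -7->3) — executes, giving 3.
  H5: a read changed (G2 0->3; H2 -36->-272) — executes, giving 3.
  G5: a read changed (A10 -49->-187; H5 0->3) — executes, giving -184.
  C7: a read changed (F3 -7->3; G5 -49->-184) — executes, giving 3.
  D2: a read changed (F3 -7->3; C7 -7->3) — executes, giving 3.
  E11: a read changed (H4 0->3; C7 -7->3) — executes, giving 3.
  D9: a read changed (D2 -7->3; E11 0->3) — executes, giving 6.
  D5: a read changed (H8 6->-68; D9 -7->6) — executes, giving -68.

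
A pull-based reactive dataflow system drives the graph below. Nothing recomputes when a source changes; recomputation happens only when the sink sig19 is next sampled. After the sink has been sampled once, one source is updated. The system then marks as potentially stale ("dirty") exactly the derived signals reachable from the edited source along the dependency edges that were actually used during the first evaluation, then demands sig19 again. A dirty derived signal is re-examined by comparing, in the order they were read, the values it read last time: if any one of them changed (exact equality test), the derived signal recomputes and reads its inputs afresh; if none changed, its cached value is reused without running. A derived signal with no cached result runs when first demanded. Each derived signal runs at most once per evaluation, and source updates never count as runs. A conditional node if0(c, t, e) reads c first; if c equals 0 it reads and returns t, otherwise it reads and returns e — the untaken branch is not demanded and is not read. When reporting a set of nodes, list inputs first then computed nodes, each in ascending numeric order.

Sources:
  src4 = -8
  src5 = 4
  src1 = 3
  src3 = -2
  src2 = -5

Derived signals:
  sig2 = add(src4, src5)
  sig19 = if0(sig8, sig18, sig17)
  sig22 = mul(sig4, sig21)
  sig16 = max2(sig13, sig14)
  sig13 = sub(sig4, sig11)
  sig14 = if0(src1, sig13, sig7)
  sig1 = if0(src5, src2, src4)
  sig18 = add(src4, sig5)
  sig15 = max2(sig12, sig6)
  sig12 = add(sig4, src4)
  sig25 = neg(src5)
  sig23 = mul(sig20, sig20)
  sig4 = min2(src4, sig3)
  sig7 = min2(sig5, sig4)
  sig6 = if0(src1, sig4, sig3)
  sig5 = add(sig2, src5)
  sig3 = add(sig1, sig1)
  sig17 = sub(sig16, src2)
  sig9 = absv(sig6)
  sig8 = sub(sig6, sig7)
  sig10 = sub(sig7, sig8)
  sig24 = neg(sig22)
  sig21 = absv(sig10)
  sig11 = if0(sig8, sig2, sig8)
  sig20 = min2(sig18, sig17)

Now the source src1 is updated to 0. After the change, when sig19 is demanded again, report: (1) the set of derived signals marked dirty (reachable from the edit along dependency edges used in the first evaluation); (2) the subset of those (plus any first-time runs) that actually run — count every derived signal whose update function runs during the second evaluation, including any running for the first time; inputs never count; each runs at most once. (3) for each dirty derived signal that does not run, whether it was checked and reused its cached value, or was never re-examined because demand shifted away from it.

First evaluation (everything demanded from the output):
  sig1 = if0(src5=4 -> else branch src4) = -8
  sig2 = add(-8, 4) = -4
  sig3 = add(-8, -8) = -16
  sig4 = min2(-8, -16) = -16
  sig5 = add(-4, 4) = 0
  sig6 = if0(src1=3 -> else branch sig3) = -16
  sig7 = min2(0, -16) = -16
  sig8 = sub(-16, -16) = 0
  sig18 = add(-8, 0) = -8
  sig19 = if0(sig8=0 -> then branch sig18) = -8

Propagation after the edit:
  sig6: runs — src1 3->0; result -16 (same value as before).
  sig8: checked — values it read are unchanged (sig6 unchanged, sig7 unchanged); reused cached 0 without running.
  sig19: checked — values it read are unchanged (sig8 unchanged, sig18 unchanged); reused cached -8 without running.

Key observation: the change is absorbed at sig6 — it re-runs but produces the same value, and the output's value is unchanged.

Marked dirty: sig6, sig8, sig19.
Derived signals that run: sig6 — 1 in total.
Checked but reused from cache: sig8, sig19.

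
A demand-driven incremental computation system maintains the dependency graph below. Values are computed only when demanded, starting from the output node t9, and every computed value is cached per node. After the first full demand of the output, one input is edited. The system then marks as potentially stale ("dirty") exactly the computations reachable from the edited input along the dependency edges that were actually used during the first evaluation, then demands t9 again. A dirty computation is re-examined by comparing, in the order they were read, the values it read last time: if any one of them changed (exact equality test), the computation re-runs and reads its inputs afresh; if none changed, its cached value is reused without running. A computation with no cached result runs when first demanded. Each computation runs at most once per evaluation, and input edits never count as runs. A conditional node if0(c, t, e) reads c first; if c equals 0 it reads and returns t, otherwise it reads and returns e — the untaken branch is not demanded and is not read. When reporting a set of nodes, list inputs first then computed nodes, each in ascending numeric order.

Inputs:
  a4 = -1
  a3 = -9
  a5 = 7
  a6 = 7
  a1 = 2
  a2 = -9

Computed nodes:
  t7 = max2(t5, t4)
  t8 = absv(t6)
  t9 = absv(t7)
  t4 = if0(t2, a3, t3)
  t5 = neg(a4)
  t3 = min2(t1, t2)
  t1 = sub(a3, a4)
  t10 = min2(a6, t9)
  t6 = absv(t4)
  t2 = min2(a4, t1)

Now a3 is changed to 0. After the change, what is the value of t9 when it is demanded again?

New value of t9: 1.
Key observation: the change is absorbed at t7 — it re-runs but produces the same value, and the output's value is unchanged.

First evaluation (everything demanded from the output):
  t1 = sub(-9, -1) = -8
  t2 = min2(-1, -8) = -8
  t3 = min2(-8, -8) = -8
  t4 = if0(t2=-8 -> else branch t3) = -8
  t5 = neg(-1) = 1
  t7 = max2(1, -8) = 1
  t9 = absv(1) = 1

Propagation after the edit:
  t1: runs — a3 -9->0; result 1.
  t2: runs — t1 -8->1; result -1.
  t3: runs — t1 -8->1; t2 -8->-1; result -1.
  t4: runs — t2 -8->-1; t3 -8->-1; result -1.
  t7: runs — t4 -8->-1; result 1 (same value as before).
  t9: checked — values it read are unchanged (t7 unchanged); reused cached 1 without running.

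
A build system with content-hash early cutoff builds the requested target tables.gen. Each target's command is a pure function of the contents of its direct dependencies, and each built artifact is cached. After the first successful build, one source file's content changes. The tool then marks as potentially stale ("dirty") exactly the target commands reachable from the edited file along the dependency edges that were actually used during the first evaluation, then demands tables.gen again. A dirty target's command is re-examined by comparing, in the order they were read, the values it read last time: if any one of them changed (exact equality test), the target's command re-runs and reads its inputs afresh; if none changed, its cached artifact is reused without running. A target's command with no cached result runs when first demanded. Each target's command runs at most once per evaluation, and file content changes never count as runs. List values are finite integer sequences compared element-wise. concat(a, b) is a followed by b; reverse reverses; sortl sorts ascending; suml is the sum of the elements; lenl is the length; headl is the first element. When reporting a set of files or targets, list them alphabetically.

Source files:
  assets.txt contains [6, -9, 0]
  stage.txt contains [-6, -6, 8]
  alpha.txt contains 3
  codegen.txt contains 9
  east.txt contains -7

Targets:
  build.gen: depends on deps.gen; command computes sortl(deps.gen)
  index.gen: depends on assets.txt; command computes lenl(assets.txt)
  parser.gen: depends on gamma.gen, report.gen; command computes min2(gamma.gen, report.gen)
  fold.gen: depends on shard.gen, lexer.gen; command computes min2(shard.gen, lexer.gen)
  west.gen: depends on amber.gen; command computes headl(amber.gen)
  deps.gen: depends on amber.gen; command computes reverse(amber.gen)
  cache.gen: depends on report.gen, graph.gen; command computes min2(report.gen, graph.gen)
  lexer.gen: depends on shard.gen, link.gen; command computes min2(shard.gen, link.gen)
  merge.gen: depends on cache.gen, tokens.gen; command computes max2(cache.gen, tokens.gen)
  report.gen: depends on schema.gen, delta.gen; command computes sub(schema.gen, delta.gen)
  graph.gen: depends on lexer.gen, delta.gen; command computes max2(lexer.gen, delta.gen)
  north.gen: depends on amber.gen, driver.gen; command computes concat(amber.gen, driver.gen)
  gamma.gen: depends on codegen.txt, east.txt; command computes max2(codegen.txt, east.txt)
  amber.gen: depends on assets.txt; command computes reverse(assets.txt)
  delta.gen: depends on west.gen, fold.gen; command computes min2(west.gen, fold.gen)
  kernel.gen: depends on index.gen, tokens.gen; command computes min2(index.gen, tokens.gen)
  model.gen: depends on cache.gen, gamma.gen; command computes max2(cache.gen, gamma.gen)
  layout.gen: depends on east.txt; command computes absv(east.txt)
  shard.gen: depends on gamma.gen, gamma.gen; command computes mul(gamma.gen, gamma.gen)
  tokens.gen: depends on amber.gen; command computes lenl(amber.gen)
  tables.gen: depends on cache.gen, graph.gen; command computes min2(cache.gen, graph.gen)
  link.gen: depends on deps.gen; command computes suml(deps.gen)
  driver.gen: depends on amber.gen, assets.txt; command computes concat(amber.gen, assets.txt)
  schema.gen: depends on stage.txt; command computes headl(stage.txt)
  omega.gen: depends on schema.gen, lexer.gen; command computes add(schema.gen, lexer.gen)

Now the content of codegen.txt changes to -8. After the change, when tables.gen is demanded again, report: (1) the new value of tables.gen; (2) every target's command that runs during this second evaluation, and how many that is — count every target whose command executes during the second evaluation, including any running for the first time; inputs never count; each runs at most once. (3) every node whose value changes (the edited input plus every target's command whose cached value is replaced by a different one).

First evaluation (everything demanded from the output):
  amber.gen = reverse([6, -9, 0]) = [0, -9, 6]
  deps.gen = reverse([0, -9, 6]) = [6, -9, 0]
  gamma.gen = max2(9, -7) = 9
  link.gen = suml([6, -9, 0]) = -3
  schema.gen = headl([-6, -6, 8]) = -6
  shard.gen = mul(9, 9) = 81
  lexer.gen = min2(81, -3) = -3
  fold.gen = min2(81, -3) = -3
  west.gen = headl([0, -9, 6]) = 0
  delta.gen = min2(0, -3) = -3
  graph.gen = max2(-3, -3) = -3
  report.gen = sub(-6, -3) = -3
  cache.gen = min2(-3, -3) = -3
  tables.gen = min2(-3, -3) = -3

Propagation after the edit:
  gamma.gen: runs — codegen.txt 9->-8; result -7.
  shard.gen: runs — gamma.gen 9->-7; gamma.gen 9->-7; result 49.
  lexer.gen: runs — shard.gen 81->49; result -3 (same value as before).
  fold.gen: runs — shard.gen 81->49; result -3 (same value as before).
  delta.gen: checked — values it read are unchanged (west.gen unchanged, fold.gen unchanged); reused cached -3 without running.
  graph.gen: checked — values it read are unchanged (lexer.gen unchanged, delta.gen unchanged); reused cached -3 without running.
  report.gen: checked — values it read are unchanged (schema.gen unchanged, delta.gen unchanged); reused cached -3 without running.
  cache.gen: checked — values it read are unchanged (report.gen unchanged, graph.gen unchanged); reused cached -3 without running.
  tables.gen: checked — values it read are unchanged (cache.gen unchanged, graph.gen unchanged); reused cached -3 without running.

Key observation: the cutoff stops propagation at delta.gen — its inputs' values are unchanged, so it reuses its cache.

New value of tables.gen: -3.
Target commands that run: fold.gen, gamma.gen, lexer.gen, shard.gen — 4 in total.
Values that change: codegen.txt, gamma.gen, shard.gen.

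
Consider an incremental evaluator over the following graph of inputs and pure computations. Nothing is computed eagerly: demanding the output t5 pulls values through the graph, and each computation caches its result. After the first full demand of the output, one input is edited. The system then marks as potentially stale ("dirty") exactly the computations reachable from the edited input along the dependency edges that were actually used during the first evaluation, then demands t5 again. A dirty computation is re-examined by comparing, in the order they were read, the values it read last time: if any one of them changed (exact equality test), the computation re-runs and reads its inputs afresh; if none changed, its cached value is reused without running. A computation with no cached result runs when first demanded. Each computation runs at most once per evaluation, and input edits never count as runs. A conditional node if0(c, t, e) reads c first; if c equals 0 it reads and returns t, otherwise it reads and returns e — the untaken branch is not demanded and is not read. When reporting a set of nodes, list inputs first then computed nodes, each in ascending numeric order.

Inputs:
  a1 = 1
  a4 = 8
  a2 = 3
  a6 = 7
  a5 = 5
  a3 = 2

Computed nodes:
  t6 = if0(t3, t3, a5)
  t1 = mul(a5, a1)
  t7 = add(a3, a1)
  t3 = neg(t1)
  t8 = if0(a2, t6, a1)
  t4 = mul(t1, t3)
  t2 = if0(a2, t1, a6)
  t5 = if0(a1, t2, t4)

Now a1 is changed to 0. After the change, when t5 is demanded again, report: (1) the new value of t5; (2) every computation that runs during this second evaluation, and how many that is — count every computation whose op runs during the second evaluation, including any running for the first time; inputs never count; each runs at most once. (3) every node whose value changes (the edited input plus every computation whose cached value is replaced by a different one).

t5 now evaluates to 7.
Run set: t2, t5 (2 run).
Changed values: a1, t5.
The important point: the flipped condition redirects demand; t1, t3, t4 are left stale, never re-checked.

Initial pass — values computed on the first demand:
  t1 = mul(5, 1) = 5
  t3 = neg(5) = -5
  t4 = mul(5, -5) = -25
  t5 = if0(a1=1 -> else branch t4) = -25

Second demand — change propagation:
  t1: dirty yet unreached — the second evaluation never asks for it.
  t2: newly demanded (no cache) — executes and yields 7.
  t3: dirty yet unreached — the second evaluation never asks for it.
  t4: dirty yet unreached — the second evaluation never asks for it.
  t5: re-runs because a1 1->0; new result 7.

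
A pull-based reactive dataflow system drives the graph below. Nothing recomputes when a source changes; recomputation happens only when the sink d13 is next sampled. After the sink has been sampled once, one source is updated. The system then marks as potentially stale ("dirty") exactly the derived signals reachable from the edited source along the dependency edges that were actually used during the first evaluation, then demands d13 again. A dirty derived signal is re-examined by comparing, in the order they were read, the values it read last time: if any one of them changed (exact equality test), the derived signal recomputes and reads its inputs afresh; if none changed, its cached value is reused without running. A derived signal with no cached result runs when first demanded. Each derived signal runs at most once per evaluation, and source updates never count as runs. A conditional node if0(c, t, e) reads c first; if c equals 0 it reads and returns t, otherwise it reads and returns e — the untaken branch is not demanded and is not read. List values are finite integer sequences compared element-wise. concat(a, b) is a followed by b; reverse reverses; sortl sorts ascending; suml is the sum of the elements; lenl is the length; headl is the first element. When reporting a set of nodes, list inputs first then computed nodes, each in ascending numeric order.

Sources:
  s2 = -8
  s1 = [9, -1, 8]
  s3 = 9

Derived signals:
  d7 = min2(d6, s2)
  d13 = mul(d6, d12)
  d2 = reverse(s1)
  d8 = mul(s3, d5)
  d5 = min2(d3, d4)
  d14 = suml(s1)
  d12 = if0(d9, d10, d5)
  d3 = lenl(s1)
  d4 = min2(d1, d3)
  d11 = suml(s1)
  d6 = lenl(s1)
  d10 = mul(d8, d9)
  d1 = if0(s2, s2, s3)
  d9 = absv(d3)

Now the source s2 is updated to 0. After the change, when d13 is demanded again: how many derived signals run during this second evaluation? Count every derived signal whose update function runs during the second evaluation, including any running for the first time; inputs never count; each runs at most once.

Derived signals that run: d1, d4, d5, d12, d13 — 5 in total.

First evaluation (everything demanded from the output):
  d1 = if0(s2=-8 -> else branch s3) = 9
  d3 = lenl([9, -1, 8]) = 3
  d4 = min2(9, 3) = 3
  d5 = min2(3, 3) = 3
  d6 = lenl([9, -1, 8]) = 3
  d9 = absv(3) = 3
  d12 = if0(d9=3 -> else branch d5) = 3
  d13 = mul(3, 3) = 9

Propagation after the edit:
  d1: runs — s2 -8->0; result 0.
  d4: runs — d1 9->0; result 0.
  d5: runs — d4 3->0; result 0.
  d12: runs — d5 3->0; result 0.
  d13: runs — d12 3->0; result 0.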